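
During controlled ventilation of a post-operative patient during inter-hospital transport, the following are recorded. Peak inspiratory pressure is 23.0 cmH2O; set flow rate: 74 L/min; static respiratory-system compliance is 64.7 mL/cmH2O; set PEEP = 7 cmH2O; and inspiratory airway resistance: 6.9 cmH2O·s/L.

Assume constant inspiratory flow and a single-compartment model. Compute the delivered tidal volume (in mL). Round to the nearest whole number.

485

Flow: 74 L/min ÷ 60 = 1.2333 L/s.
Equation of motion (constant flow): PIP = Vt/C + R·V̇ + PEEP.
Vt/C = PIP − R·V̇ − PEEP = 23.0 − 8.51 − 7 = 7.49 cmH2O.
Vt = C × 7.49 = 64.7 × 7.49 = 484.6 mL.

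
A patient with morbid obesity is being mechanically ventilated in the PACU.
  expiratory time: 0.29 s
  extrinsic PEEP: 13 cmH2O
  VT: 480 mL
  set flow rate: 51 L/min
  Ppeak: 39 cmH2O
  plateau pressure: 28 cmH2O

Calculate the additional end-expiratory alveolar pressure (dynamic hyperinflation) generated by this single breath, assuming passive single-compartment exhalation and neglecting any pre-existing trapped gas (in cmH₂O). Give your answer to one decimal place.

Flow: 51 L/min ÷ 60 = 0.85 L/s.
R = (PIP − Pplat)/V̇ = (39 − 28) / 0.85 = 11.0/0.85 = 12.941 cmH2O·s/L.
C = Vt/(Pplat − PEEP) = 480.0 / (28 − 13) = 480.0/15.0 = 32.0 mL/cmH2O.
τ = R × C = 12.941 × 0.032 L/cmH2O = 0.4141 s.
Fraction remaining = e^(−Te/τ) = e^(−0.29/0.4141) = 0.4964; trapped volume = 480.0 × 0.4964 = 238.27 mL.
Additional alveolar pressure from trapping ≈ V_trapped / C = 238.27 / 32.0 = 7.446 cmH2O.

7.4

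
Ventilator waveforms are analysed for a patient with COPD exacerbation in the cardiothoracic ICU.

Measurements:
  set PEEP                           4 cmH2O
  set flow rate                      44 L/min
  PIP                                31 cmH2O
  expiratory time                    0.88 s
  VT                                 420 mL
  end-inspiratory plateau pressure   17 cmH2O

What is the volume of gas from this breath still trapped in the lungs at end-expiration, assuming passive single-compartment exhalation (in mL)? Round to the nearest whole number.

Flow: 44 L/min ÷ 60 = 0.7333 L/s.
R = (PIP − Pplat)/V̇ = (31 − 17) / 0.7333 = 14.0/0.7333 = 19.092 cmH2O·s/L.
C = Vt/(Pplat − PEEP) = 420.0 / (17 − 4) = 420.0/13.0 = 32.308 mL/cmH2O.
τ = R × C = 19.092 × 0.03231 L/cmH2O = 0.6169 s.
Fraction remaining = e^(−Te/τ) = e^(−0.88/0.6169) = 0.2402.
Trapped volume = 420.0 × 0.2402 = 100.88 mL.

101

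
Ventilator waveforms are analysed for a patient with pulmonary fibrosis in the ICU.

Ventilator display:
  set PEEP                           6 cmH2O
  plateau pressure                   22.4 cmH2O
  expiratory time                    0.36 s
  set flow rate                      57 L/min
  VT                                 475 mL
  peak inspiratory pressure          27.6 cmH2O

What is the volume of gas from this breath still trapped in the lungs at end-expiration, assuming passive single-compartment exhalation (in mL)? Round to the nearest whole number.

49

Flow: 57 L/min ÷ 60 = 0.95 L/s.
R = (PIP − Pplat)/V̇ = (27.6 − 22.4) / 0.95 = 5.2/0.95 = 5.474 cmH2O·s/L.
C = Vt/(Pplat − PEEP) = 475.0 / (22.4 − 6) = 475.0/16.4 = 28.963 mL/cmH2O.
τ = R × C = 5.474 × 0.02896 L/cmH2O = 0.1585 s.
Fraction remaining = e^(−Te/τ) = e^(−0.36/0.1585) = 0.1032.
Trapped volume = 475.0 × 0.1032 = 49.02 mL.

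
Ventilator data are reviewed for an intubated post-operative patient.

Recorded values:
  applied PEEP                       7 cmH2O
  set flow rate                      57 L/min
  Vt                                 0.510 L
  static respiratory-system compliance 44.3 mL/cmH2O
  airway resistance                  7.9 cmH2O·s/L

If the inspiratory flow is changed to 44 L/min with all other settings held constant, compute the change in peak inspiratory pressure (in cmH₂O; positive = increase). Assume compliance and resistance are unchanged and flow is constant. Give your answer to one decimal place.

-1.7

Flow: 57 L/min ÷ 60 = 0.95 L/s.
New flow: 44 L/min ÷ 60 = 0.7333 L/s.
PIP = Vt/C + R·V̇ + PEEP (constant-flow equation of motion).
Only the resistive term changes: ΔPIP = R × ΔV̇ = 7.9 × (0.7333 − 0.95) = 7.9 × -0.2167 = -1.712 cmH2O.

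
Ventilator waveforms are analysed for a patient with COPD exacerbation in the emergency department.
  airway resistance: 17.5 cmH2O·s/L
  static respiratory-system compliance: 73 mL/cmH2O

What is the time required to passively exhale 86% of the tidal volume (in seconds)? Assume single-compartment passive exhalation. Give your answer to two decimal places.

τ = R × C = 17.5 × 73 mL/cmH2O = 17.5 × 0.073 L/cmH2O = 1.278 s.
Exhaled fraction f = 1 − e^(−t/τ) → t = −τ·ln(1 − f) = −1.278·ln(0.14) = 2.513 s.

2.51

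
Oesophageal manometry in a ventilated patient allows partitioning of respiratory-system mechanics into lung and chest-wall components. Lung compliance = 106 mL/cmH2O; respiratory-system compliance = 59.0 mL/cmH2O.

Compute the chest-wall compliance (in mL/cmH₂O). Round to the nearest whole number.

133

1/Ccw = 1/Crs − 1/CL.
1/Ccw = 1/59.0 − 1/106 = 0.007515.
Ccw = 133.07 mL/cmH2O.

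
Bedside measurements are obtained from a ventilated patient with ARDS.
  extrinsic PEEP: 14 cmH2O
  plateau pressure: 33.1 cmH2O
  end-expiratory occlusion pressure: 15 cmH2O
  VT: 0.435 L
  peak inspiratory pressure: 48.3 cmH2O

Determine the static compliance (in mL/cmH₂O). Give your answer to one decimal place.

24.0

End-expiratory occlusion gives total PEEP = 15 cmH2O (intrinsic PEEP = 15 − 14 = 1). Use total PEEP for the elastic gradient.
Cstat = Vt / (Pplat − PEEPtotal) = 435 / (33.1 − 15) = 435 / 18.1 = 24.033 mL/cmH2O.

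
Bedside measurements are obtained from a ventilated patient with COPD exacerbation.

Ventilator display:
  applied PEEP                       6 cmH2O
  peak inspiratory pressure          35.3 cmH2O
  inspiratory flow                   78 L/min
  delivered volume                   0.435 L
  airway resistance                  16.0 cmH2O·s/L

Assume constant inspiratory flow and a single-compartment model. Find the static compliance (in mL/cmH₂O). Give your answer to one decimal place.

51.2

Flow: 78 L/min ÷ 60 = 1.3 L/s.
Equation of motion (constant flow): PIP = Vt/C + R·V̇ + PEEP.
Vt/C = PIP − R·V̇ − PEEP = 35.3 − 16.0×1.3 − 6 = 35.3 − 20.8 − 6 = 8.5 cmH2O.
C = Vt / 8.5 = 435 / 8.5 = 51.176 mL/cmH2O.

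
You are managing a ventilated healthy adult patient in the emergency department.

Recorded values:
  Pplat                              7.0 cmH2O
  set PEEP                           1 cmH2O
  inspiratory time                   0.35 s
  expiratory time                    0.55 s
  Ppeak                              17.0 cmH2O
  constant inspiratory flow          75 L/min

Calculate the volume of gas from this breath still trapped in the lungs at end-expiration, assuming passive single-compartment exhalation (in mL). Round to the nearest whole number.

170

Flow: 75 L/min ÷ 60 = 1.25 L/s.
Vt = flow × Ti = 1.25 L/s × 0.35 s × 1000 mL/L = 437.5 mL.
R = (PIP − Pplat)/V̇ = (17.0 − 7.0) / 1.25 = 10.0/1.25 = 8.0 cmH2O·s/L.
C = Vt/(Pplat − PEEP) = 437.5 / (7.0 − 1) = 437.5/6.0 = 72.917 mL/cmH2O.
τ = R × C = 8.0 × 0.07292 L/cmH2O = 0.5834 s.
Fraction remaining = e^(−Te/τ) = e^(−0.55/0.5834) = 0.3896.
Trapped volume = 437.5 × 0.3896 = 170.45 mL.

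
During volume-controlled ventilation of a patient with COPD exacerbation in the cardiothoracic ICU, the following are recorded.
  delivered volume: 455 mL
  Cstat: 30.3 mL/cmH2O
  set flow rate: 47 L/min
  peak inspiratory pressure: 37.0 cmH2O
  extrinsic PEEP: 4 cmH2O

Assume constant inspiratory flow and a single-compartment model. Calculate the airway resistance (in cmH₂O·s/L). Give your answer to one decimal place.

Flow: 47 L/min ÷ 60 = 0.7833 L/s.
Equation of motion (constant flow): PIP = Vt/C + R·V̇ + PEEP.
R·V̇ = PIP − Vt/C − PEEP = 37.0 − 455/30.3 − 4 = 37.0 − 15.017 − 4 = 17.983 cmH2O.
R = 17.983 / 0.7833 = 22.958 cmH2O·s/L.

23.0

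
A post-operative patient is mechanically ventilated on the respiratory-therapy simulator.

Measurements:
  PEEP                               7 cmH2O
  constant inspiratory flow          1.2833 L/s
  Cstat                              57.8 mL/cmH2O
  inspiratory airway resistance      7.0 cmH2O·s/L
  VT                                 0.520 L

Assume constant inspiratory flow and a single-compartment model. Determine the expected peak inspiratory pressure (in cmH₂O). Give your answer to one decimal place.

Equation of motion (constant flow): PIP = Vt/C + R·V̇ + PEEP.
PIP = 520/57.8 + 7.0×1.2833 + 7 = 8.997 + 8.983 + 7 = 24.98 cmH2O.

25.0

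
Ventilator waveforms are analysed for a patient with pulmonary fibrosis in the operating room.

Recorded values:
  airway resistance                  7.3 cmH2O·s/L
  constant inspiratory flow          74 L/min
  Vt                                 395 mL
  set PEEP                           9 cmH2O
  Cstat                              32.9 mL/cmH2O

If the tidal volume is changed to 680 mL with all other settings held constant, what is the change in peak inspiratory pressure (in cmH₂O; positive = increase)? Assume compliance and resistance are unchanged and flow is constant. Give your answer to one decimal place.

8.7

PIP = Vt/C + R·V̇ + PEEP (constant-flow equation of motion).
Only the elastic term changes: ΔPIP = ΔVt / C = (680 − 395) / 32.9 = 8.663 cmH2O.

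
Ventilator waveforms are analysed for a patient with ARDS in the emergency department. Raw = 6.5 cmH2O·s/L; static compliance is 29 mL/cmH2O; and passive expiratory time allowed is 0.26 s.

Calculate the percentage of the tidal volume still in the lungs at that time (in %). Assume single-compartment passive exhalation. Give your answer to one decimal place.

τ = R × C = 6.5 × 29 mL/cmH2O = 6.5 × 0.029 L/cmH2O = 0.1885 s.
Passive exhalation: V(t)/V₀ = e^(−t/τ) = e^(−0.26/0.1885) = 0.2518.
Fraction remaining = 0.2518 → 25.18%.

25.2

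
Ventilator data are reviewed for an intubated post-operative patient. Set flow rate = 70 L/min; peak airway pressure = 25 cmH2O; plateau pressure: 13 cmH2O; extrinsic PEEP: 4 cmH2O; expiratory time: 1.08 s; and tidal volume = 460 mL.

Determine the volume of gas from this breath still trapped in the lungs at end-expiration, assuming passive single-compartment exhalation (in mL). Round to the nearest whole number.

Flow: 70 L/min ÷ 60 = 1.1667 L/s.
R = (PIP − Pplat)/V̇ = (25 − 13) / 1.1667 = 12.0/1.1667 = 10.285 cmH2O·s/L.
C = Vt/(Pplat − PEEP) = 460.0 / (13 − 4) = 460.0/9.0 = 51.111 mL/cmH2O.
τ = R × C = 10.285 × 0.05111 L/cmH2O = 0.5257 s.
Fraction remaining = e^(−Te/τ) = e^(−1.08/0.5257) = 0.1282.
Trapped volume = 460.0 × 0.1282 = 58.972 mL.

59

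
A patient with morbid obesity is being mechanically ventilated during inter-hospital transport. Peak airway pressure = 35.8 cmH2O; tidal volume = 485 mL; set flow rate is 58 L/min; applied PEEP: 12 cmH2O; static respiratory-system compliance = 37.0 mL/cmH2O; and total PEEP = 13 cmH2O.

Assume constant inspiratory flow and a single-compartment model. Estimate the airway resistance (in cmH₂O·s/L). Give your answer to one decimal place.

10.0

Flow: 58 L/min ÷ 60 = 0.9667 L/s.
Total PEEP = 13 cmH2O (set 12 + intrinsic 1); this is the baseline alveolar pressure.
Equation of motion (constant flow): PIP = Vt/C + R·V̇ + PEEP.
R·V̇ = PIP − Vt/C − PEEP = 35.8 − 485/37.0 − 13 = 35.8 − 13.108 − 13 = 9.692 cmH2O.
R = 9.692 / 0.9667 = 10.026 cmH2O·s/L.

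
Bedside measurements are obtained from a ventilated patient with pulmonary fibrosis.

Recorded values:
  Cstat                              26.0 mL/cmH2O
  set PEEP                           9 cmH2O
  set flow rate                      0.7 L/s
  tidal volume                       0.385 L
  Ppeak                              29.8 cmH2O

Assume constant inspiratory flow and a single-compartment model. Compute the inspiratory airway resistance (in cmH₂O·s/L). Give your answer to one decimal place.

Equation of motion (constant flow): PIP = Vt/C + R·V̇ + PEEP.
R·V̇ = PIP − Vt/C − PEEP = 29.8 − 385/26.0 − 9 = 29.8 − 14.808 − 9 = 5.992 cmH2O.
R = 5.992 / 0.7 = 8.56 cmH2O·s/L.

8.6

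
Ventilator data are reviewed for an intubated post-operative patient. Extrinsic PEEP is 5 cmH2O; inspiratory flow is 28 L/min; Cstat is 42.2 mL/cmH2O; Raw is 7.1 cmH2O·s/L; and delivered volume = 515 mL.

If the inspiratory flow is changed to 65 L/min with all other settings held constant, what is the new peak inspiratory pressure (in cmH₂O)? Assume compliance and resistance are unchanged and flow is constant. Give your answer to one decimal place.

24.9

Flow: 28 L/min ÷ 60 = 0.4667 L/s.
New flow: 65 L/min ÷ 60 = 1.0833 L/s.
PIP = Vt/C + R·V̇ + PEEP (constant-flow equation of motion).
Only the resistive term changes: ΔPIP = R × ΔV̇ = 7.1 × (1.0833 − 0.4667) = 7.1 × 0.6166 = 4.378 cmH2O.
Original PIP = 515/42.2 + 7.1×0.4667 + 5 = 20.517 cmH2O; new PIP = 20.517 + (4.378) = 24.895 cmH2O.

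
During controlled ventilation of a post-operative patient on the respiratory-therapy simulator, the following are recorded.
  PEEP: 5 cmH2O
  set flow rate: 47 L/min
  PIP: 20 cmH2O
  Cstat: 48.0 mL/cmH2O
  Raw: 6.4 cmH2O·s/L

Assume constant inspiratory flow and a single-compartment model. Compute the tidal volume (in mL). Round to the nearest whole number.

Flow: 47 L/min ÷ 60 = 0.7833 L/s.
Equation of motion (constant flow): PIP = Vt/C + R·V̇ + PEEP.
Vt/C = PIP − R·V̇ − PEEP = 20 − 5.013 − 5 = 9.987 cmH2O.
Vt = C × 9.987 = 48.0 × 9.987 = 479.38 mL.

479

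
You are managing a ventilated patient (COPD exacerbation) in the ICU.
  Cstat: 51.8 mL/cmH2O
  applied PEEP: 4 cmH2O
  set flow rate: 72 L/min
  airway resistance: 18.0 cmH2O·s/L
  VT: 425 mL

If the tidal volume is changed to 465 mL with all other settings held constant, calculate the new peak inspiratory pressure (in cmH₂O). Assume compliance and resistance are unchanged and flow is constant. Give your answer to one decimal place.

34.6

Flow: 72 L/min ÷ 60 = 1.2 L/s.
PIP = Vt/C + R·V̇ + PEEP (constant-flow equation of motion).
Only the elastic term changes: ΔPIP = ΔVt / C = (465 − 425) / 51.8 = 0.7722 cmH2O.
Original PIP = 425/51.8 + 18.0×1.2 + 4 = 33.805 cmH2O; new PIP = 33.805 + (0.7722) = 34.577 cmH2O.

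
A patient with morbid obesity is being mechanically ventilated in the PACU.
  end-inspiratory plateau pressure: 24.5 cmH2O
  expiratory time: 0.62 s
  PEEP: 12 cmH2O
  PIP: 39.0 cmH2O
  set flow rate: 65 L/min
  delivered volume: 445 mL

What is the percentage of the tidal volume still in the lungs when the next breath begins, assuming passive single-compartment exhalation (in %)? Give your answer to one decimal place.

Flow: 65 L/min ÷ 60 = 1.0833 L/s.
R = (PIP − Pplat)/V̇ = (39.0 − 24.5) / 1.0833 = 14.5/1.0833 = 13.385 cmH2O·s/L.
C = Vt/(Pplat − PEEP) = 445.0 / (24.5 − 12) = 445.0/12.5 = 35.6 mL/cmH2O.
τ = R × C = 13.385 × 0.0356 L/cmH2O = 0.4765 s.
Fraction remaining at end-expiration = e^(−Te/τ) = e^(−0.62/0.4765) = 0.2722 → 27.22%.

27.2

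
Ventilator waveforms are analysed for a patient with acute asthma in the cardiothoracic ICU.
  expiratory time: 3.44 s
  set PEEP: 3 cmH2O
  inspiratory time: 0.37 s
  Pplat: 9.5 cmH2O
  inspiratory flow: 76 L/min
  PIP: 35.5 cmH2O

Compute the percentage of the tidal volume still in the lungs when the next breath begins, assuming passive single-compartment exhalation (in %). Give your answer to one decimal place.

9.8

Flow: 76 L/min ÷ 60 = 1.2667 L/s.
Vt = flow × Ti = 1.2667 L/s × 0.37 s × 1000 mL/L = 468.68 mL.
R = (PIP − Pplat)/V̇ = (35.5 − 9.5) / 1.2667 = 26.0/1.2667 = 20.526 cmH2O·s/L.
C = Vt/(Pplat − PEEP) = 468.68 / (9.5 − 3) = 468.68/6.5 = 72.105 mL/cmH2O.
τ = R × C = 20.526 × 0.07211 L/cmH2O = 1.48 s.
Fraction remaining at end-expiration = e^(−Te/τ) = e^(−3.44/1.48) = 0.09785 → 9.785%.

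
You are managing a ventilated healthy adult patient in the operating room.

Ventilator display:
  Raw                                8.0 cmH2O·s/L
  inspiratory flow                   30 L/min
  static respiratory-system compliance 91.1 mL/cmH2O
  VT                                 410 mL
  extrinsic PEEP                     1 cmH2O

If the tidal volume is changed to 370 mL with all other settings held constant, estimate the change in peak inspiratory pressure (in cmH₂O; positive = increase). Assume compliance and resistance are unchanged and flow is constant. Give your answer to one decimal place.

-0.4

PIP = Vt/C + R·V̇ + PEEP (constant-flow equation of motion).
Only the elastic term changes: ΔPIP = ΔVt / C = (370 − 410) / 91.1 = -0.4391 cmH2O.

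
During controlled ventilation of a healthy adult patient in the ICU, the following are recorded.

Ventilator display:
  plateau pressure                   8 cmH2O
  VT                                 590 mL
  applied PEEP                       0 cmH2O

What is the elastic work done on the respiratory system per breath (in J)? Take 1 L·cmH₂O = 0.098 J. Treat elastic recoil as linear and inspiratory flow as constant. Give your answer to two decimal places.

Elastic work ≈ ½ × (Pplat − PEEP) × Vt = 0.5 × (8 − 0) × 0.590 L = 0.5 × 8.0 × 0.590 = 2.36 L·cmH2O.
× 0.098 J/(L·cmH2O) → 0.2313 J.

0.23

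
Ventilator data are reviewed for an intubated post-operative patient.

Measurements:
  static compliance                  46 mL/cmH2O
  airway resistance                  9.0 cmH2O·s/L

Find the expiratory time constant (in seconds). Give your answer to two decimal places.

0.41

τ = R × C = 9.0 × 46 mL/cmH2O = 9.0 × 0.046 L/cmH2O = 0.414 s.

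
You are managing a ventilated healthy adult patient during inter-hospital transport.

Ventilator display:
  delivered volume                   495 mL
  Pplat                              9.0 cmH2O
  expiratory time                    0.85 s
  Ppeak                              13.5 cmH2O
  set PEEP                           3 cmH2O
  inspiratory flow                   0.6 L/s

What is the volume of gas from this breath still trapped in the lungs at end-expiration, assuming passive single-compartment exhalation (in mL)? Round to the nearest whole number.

125

R = (PIP − Pplat)/V̇ = (13.5 − 9.0) / 0.6 = 4.5/0.6 = 7.5 cmH2O·s/L.
C = Vt/(Pplat − PEEP) = 495.0 / (9.0 − 3) = 495.0/6.0 = 82.5 mL/cmH2O.
τ = R × C = 7.5 × 0.0825 L/cmH2O = 0.6188 s.
Fraction remaining = e^(−Te/τ) = e^(−0.85/0.6188) = 0.2532.
Trapped volume = 495.0 × 0.2532 = 125.33 mL.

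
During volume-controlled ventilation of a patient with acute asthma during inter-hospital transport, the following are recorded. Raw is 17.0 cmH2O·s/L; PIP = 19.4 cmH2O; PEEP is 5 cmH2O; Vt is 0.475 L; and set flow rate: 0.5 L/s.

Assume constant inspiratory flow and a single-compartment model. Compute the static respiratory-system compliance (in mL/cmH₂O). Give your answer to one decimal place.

80.5

Equation of motion (constant flow): PIP = Vt/C + R·V̇ + PEEP.
Vt/C = PIP − R·V̇ − PEEP = 19.4 − 17.0×0.5 − 5 = 19.4 − 8.5 − 5 = 5.9 cmH2O.
C = Vt / 5.9 = 475 / 5.9 = 80.508 mL/cmH2O.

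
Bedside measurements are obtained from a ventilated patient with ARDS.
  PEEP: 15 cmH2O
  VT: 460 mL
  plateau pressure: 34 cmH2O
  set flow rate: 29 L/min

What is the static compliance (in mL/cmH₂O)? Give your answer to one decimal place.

24.2

Cstat = Vt / (Pplat − PEEP) = 460 / (34 − 15) = 460 / 19.0 = 24.211 mL/cmH2O.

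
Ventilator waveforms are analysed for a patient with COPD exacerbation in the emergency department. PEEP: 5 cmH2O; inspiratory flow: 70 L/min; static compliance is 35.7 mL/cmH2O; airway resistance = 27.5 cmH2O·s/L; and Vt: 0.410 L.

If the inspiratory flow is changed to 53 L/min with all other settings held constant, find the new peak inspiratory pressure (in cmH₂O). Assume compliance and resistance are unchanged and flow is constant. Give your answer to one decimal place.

40.8

Flow: 70 L/min ÷ 60 = 1.1667 L/s.
New flow: 53 L/min ÷ 60 = 0.8833 L/s.
PIP = Vt/C + R·V̇ + PEEP (constant-flow equation of motion).
Only the resistive term changes: ΔPIP = R × ΔV̇ = 27.5 × (0.8833 − 1.1667) = 27.5 × -0.2834 = -7.794 cmH2O.
Original PIP = 410/35.7 + 27.5×1.1667 + 5 = 48.569 cmH2O; new PIP = 48.569 + (-7.794) = 40.775 cmH2O.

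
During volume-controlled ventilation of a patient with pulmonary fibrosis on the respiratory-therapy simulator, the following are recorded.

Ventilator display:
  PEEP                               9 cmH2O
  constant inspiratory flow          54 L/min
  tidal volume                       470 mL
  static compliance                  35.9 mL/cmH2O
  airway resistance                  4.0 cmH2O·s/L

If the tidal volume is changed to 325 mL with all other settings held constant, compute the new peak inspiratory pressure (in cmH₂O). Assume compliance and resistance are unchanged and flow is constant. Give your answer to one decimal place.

Flow: 54 L/min ÷ 60 = 0.9 L/s.
PIP = Vt/C + R·V̇ + PEEP (constant-flow equation of motion).
Only the elastic term changes: ΔPIP = ΔVt / C = (325 − 470) / 35.9 = -4.039 cmH2O.
Original PIP = 470/35.9 + 4.0×0.9 + 9 = 25.692 cmH2O; new PIP = 25.692 + (-4.039) = 21.653 cmH2O.

21.7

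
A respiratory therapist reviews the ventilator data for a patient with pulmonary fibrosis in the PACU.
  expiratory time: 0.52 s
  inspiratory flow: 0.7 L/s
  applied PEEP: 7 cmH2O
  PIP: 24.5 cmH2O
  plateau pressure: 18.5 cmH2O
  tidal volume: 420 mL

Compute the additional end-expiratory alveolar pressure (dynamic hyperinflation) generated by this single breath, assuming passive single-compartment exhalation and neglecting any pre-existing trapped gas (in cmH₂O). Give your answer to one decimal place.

2.2

R = (PIP − Pplat)/V̇ = (24.5 − 18.5) / 0.7 = 6.0/0.7 = 8.571 cmH2O·s/L.
C = Vt/(Pplat − PEEP) = 420.0 / (18.5 − 7) = 420.0/11.5 = 36.522 mL/cmH2O.
τ = R × C = 8.571 × 0.03652 L/cmH2O = 0.313 s.
Fraction remaining = e^(−Te/τ) = e^(−0.52/0.313) = 0.1899; trapped volume = 420.0 × 0.1899 = 79.758 mL.
Additional alveolar pressure from trapping ≈ V_trapped / C = 79.758 / 36.522 = 2.184 cmH2O.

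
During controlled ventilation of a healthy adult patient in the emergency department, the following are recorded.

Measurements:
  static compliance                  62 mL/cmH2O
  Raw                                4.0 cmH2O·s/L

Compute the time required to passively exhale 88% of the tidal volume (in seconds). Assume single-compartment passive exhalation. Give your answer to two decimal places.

0.53

τ = R × C = 4.0 × 62 mL/cmH2O = 4.0 × 0.062 L/cmH2O = 0.248 s.
Exhaled fraction f = 1 − e^(−t/τ) → t = −τ·ln(1 − f) = −0.248·ln(0.12) = 0.5258 s.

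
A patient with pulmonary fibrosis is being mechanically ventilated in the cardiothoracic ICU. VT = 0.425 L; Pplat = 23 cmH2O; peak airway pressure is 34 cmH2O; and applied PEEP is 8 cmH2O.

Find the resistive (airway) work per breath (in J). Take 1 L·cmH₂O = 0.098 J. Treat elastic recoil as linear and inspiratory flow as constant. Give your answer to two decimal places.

0.46

With constant inspiratory flow the resistive pressure is constant at PIP − Pplat = 34 − 23 = 11.0 cmH2O, so resistive work = 11.0 × 0.425 = 4.675 L·cmH2O.
× 0.098 J/(L·cmH2O) → 0.4582 J.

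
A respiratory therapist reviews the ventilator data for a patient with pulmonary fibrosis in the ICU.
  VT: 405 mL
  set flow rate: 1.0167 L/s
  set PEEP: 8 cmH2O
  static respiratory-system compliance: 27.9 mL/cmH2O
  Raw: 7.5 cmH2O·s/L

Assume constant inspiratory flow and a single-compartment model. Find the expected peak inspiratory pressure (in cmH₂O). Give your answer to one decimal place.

Equation of motion (constant flow): PIP = Vt/C + R·V̇ + PEEP.
PIP = 405/27.9 + 7.5×1.0167 + 8 = 14.516 + 7.625 + 8 = 30.141 cmH2O.

30.1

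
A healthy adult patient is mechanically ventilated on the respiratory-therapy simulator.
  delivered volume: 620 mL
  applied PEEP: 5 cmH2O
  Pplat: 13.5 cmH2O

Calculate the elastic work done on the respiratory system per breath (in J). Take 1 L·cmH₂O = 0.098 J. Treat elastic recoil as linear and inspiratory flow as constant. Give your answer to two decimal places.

0.26

Elastic work ≈ ½ × (Pplat − PEEP) × Vt = 0.5 × (13.5 − 5) × 0.620 L = 0.5 × 8.5 × 0.620 = 2.635 L·cmH2O.
× 0.098 J/(L·cmH2O) → 0.2582 J.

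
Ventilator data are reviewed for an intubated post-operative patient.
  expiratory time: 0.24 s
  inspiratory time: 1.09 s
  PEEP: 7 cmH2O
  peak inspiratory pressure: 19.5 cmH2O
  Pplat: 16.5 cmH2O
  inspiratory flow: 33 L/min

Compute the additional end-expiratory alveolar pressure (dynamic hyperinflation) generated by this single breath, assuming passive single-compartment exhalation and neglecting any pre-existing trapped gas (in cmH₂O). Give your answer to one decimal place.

Flow: 33 L/min ÷ 60 = 0.55 L/s.
Vt = flow × Ti = 0.55 L/s × 1.09 s × 1000 mL/L = 599.5 mL.
R = (PIP − Pplat)/V̇ = (19.5 − 16.5) / 0.55 = 3.0/0.55 = 5.455 cmH2O·s/L.
C = Vt/(Pplat − PEEP) = 599.5 / (16.5 − 7) = 599.5/9.5 = 63.105 mL/cmH2O.
τ = R × C = 5.455 × 0.06311 L/cmH2O = 0.3443 s.
Fraction remaining = e^(−Te/τ) = e^(−0.24/0.3443) = 0.498; trapped volume = 599.5 × 0.498 = 298.55 mL.
Additional alveolar pressure from trapping ≈ V_trapped / C = 298.55 / 63.105 = 4.731 cmH2O.

4.7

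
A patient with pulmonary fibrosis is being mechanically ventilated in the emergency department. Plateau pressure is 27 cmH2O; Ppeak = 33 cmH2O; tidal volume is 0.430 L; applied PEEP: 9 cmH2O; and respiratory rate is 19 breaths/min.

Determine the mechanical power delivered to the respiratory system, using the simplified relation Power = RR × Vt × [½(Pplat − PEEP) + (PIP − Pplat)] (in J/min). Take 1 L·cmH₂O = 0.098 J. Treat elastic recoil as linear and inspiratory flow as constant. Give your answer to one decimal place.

12.0

Per-breath work = Vt × [½(Pplat−PEEP) + (PIP−Pplat)] = 0.430 × [0.5×18.0 + 6.0] = 0.430 × 15.0 = 6.45 L·cmH2O.
Power = 19 × 6.45 = 122.55 L·cmH2O/min.
× 0.098 J/(L·cmH2O) → 12.01 J/min.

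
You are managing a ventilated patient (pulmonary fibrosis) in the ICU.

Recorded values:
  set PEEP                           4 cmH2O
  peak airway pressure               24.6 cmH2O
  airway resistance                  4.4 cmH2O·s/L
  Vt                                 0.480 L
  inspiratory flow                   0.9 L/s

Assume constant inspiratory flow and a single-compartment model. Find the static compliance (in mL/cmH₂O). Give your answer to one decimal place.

Equation of motion (constant flow): PIP = Vt/C + R·V̇ + PEEP.
Vt/C = PIP − R·V̇ − PEEP = 24.6 − 4.4×0.9 − 4 = 24.6 − 3.96 − 4 = 16.64 cmH2O.
C = Vt / 16.64 = 480 / 16.64 = 28.846 mL/cmH2O.

28.8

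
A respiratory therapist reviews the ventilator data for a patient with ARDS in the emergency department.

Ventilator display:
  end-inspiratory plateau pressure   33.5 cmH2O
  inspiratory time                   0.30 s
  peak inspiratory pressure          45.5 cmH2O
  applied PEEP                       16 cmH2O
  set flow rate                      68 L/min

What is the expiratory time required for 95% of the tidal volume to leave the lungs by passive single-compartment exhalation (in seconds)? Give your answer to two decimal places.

Flow: 68 L/min ÷ 60 = 1.1333 L/s.
Vt = flow × Ti = 1.1333 L/s × 0.30 s × 1000 mL/L = 339.99 mL.
R = (PIP − Pplat)/V̇ = (45.5 − 33.5) / 1.1333 = 12.0/1.1333 = 10.589 cmH2O·s/L.
C = Vt/(Pplat − PEEP) = 339.99 / (33.5 − 16) = 339.99/17.5 = 19.428 mL/cmH2O.
τ = R × C = 10.589 × 0.01943 L/cmH2O = 0.2057 s.
t = −τ·ln(1 − 0.95) = −0.2057·ln(0.05) = 0.6162 s.

0.62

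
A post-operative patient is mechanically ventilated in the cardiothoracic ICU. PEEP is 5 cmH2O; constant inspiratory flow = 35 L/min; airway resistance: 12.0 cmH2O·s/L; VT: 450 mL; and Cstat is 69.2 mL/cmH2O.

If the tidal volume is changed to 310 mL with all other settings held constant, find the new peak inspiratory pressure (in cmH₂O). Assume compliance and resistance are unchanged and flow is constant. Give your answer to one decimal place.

Flow: 35 L/min ÷ 60 = 0.5833 L/s.
PIP = Vt/C + R·V̇ + PEEP (constant-flow equation of motion).
Only the elastic term changes: ΔPIP = ΔVt / C = (310 − 450) / 69.2 = -2.023 cmH2O.
Original PIP = 450/69.2 + 12.0×0.5833 + 5 = 18.502 cmH2O; new PIP = 18.502 + (-2.023) = 16.479 cmH2O.

16.5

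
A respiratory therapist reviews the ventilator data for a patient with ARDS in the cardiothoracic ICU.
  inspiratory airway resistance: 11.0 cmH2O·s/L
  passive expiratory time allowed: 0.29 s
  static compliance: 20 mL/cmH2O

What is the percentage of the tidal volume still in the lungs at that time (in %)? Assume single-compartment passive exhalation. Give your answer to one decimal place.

26.8

τ = R × C = 11.0 × 20 mL/cmH2O = 11.0 × 0.020 L/cmH2O = 0.22 s.
Passive exhalation: V(t)/V₀ = e^(−t/τ) = e^(−0.29/0.22) = 0.2676.
Fraction remaining = 0.2676 → 26.76%.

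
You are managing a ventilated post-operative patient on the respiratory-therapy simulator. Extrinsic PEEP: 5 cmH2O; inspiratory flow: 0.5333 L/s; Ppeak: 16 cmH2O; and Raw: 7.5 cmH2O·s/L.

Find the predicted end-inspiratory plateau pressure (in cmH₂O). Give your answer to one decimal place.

12.0

Pplat = PIP − Raw × flow = 16 − 7.5 × 0.5333 = 16 − 4.0 = 12.0 cmH2O.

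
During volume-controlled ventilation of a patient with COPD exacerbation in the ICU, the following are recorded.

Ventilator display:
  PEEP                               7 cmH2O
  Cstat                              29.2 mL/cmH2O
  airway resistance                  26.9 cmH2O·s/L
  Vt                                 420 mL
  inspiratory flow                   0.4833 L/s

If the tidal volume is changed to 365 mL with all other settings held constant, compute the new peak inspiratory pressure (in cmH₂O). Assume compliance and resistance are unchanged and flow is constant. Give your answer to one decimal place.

PIP = Vt/C + R·V̇ + PEEP (constant-flow equation of motion).
Only the elastic term changes: ΔPIP = ΔVt / C = (365 − 420) / 29.2 = -1.884 cmH2O.
Original PIP = 420/29.2 + 26.9×0.4833 + 7 = 34.384 cmH2O; new PIP = 34.384 + (-1.884) = 32.5 cmH2O.

32.5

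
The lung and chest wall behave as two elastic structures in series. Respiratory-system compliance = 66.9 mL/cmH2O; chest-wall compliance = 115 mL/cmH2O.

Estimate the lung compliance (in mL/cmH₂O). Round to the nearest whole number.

160

1/CL = 1/Crs − 1/Ccw.
1/CL = 1/66.9 − 1/115 = 0.006252.
CL = 159.95 mL/cmH2O.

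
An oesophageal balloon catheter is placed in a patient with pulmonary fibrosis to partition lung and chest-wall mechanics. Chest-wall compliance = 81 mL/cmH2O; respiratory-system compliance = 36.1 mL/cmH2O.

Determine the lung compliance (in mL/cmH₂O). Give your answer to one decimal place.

65.1

1/CL = 1/Crs − 1/Ccw.
1/CL = 1/36.1 − 1/81 = 0.01536.
CL = 65.104 mL/cmH2O.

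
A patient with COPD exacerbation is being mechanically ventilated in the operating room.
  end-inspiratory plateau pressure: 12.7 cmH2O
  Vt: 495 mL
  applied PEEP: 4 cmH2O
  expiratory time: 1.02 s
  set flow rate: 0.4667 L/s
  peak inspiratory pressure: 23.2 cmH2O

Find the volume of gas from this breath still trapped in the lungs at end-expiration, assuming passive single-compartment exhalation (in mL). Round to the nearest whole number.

R = (PIP − Pplat)/V̇ = (23.2 − 12.7) / 0.4667 = 10.5/0.4667 = 22.498 cmH2O·s/L.
C = Vt/(Pplat − PEEP) = 495.0 / (12.7 − 4) = 495.0/8.7 = 56.897 mL/cmH2O.
τ = R × C = 22.498 × 0.0569 L/cmH2O = 1.28 s.
Fraction remaining = e^(−Te/τ) = e^(−1.02/1.28) = 0.4507.
Trapped volume = 495.0 × 0.4507 = 223.1 mL.

223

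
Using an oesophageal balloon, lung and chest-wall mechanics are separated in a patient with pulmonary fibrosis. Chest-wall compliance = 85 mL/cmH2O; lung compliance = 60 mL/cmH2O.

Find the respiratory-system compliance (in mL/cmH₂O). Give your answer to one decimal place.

35.2

Lung and chest wall are elastances in series: 1/Crs = 1/CL + 1/Ccw.
1/Crs = 1/60 + 1/85 = 0.02843.
Crs = 35.174 mL/cmH2O.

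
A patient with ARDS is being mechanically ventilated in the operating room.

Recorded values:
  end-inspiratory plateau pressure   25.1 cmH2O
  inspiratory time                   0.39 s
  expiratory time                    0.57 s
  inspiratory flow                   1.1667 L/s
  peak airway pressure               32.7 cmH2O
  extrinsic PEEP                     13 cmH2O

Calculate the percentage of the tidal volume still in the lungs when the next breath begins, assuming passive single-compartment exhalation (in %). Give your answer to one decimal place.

9.8

Vt = flow × Ti = 1.1667 L/s × 0.39 s × 1000 mL/L = 455.01 mL.
R = (PIP − Pplat)/V̇ = (32.7 − 25.1) / 1.1667 = 7.6/1.1667 = 6.514 cmH2O·s/L.
C = Vt/(Pplat − PEEP) = 455.01 / (25.1 − 13) = 455.01/12.1 = 37.604 mL/cmH2O.
τ = R × C = 6.514 × 0.0376 L/cmH2O = 0.2449 s.
Fraction remaining at end-expiration = e^(−Te/τ) = e^(−0.57/0.2449) = 0.09754 → 9.754%.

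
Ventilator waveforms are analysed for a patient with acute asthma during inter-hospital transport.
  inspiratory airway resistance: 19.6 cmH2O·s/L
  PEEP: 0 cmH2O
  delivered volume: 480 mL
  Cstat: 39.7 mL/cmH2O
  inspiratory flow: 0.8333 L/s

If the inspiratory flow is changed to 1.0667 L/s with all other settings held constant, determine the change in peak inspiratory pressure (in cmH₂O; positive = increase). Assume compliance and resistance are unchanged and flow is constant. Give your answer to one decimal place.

4.6

PIP = Vt/C + R·V̇ + PEEP (constant-flow equation of motion).
Only the resistive term changes: ΔPIP = R × ΔV̇ = 19.6 × (1.0667 − 0.8333) = 19.6 × 0.2334 = 4.575 cmH2O.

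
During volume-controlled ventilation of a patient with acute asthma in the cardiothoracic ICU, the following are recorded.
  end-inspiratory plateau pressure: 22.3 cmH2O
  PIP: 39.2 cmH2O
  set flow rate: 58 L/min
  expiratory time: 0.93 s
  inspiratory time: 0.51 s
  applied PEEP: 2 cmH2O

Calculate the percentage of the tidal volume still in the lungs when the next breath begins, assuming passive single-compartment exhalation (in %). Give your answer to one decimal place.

Flow: 58 L/min ÷ 60 = 0.9667 L/s.
Vt = flow × Ti = 0.9667 L/s × 0.51 s × 1000 mL/L = 493.02 mL.
R = (PIP − Pplat)/V̇ = (39.2 − 22.3) / 0.9667 = 16.9/0.9667 = 17.482 cmH2O·s/L.
C = Vt/(Pplat − PEEP) = 493.02 / (22.3 − 2) = 493.02/20.3 = 24.287 mL/cmH2O.
τ = R × C = 17.482 × 0.02429 L/cmH2O = 0.4246 s.
Fraction remaining at end-expiration = e^(−Te/τ) = e^(−0.93/0.4246) = 0.1119 → 11.19%.

11.2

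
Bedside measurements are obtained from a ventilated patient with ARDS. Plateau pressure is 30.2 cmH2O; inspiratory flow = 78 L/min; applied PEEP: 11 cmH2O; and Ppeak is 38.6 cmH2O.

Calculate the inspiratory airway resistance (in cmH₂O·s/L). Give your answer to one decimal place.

6.5

Flow: 78 L/min ÷ 60 = 1.3 L/s.
Raw = (PIP − Pplat) / flow = (38.6 − 30.2) / 1.3 = 8.4 / 1.3 = 6.462 cmH2O·s/L.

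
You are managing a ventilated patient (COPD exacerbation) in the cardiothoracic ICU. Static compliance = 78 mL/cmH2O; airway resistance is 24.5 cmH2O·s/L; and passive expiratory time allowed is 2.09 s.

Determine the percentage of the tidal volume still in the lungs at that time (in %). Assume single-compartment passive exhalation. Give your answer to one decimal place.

τ = R × C = 24.5 × 78 mL/cmH2O = 24.5 × 0.078 L/cmH2O = 1.911 s.
Passive exhalation: V(t)/V₀ = e^(−t/τ) = e^(−2.09/1.911) = 0.335.
Fraction remaining = 0.335 → 33.5%.

33.5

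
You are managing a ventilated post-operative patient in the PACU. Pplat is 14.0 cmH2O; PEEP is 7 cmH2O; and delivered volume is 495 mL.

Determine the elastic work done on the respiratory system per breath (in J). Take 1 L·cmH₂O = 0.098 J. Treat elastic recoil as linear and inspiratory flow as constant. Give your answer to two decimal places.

Elastic work ≈ ½ × (Pplat − PEEP) × Vt = 0.5 × (14.0 − 7) × 0.495 L = 0.5 × 7.0 × 0.495 = 1.733 L·cmH2O.
× 0.098 J/(L·cmH2O) → 0.1698 J.

0.17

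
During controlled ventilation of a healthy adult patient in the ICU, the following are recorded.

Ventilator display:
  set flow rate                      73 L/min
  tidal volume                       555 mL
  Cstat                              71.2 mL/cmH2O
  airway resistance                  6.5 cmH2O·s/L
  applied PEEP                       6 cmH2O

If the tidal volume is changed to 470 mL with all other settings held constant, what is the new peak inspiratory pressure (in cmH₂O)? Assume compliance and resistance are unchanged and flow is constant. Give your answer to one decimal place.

20.5

Flow: 73 L/min ÷ 60 = 1.2167 L/s.
PIP = Vt/C + R·V̇ + PEEP (constant-flow equation of motion).
Only the elastic term changes: ΔPIP = ΔVt / C = (470 − 555) / 71.2 = -1.194 cmH2O.
Original PIP = 555/71.2 + 6.5×1.2167 + 6 = 21.703 cmH2O; new PIP = 21.703 + (-1.194) = 20.509 cmH2O.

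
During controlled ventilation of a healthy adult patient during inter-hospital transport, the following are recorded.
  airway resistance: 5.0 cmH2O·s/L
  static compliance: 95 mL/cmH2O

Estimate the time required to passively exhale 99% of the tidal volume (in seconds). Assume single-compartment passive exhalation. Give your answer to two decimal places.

2.19

τ = R × C = 5.0 × 95 mL/cmH2O = 5.0 × 0.095 L/cmH2O = 0.475 s.
Exhaled fraction f = 1 − e^(−t/τ) → t = −τ·ln(1 − f) = −0.475·ln(0.01) = 2.187 s.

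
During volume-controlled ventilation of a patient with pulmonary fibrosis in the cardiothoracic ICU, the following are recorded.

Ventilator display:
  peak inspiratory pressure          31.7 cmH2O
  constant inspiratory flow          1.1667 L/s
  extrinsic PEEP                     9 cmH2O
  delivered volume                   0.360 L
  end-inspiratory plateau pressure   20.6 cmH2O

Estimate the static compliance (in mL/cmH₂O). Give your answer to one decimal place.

31.0

Cstat = Vt / (Pplat − PEEP) = 360 / (20.6 − 9) = 360 / 11.6 = 31.034 mL/cmH2O.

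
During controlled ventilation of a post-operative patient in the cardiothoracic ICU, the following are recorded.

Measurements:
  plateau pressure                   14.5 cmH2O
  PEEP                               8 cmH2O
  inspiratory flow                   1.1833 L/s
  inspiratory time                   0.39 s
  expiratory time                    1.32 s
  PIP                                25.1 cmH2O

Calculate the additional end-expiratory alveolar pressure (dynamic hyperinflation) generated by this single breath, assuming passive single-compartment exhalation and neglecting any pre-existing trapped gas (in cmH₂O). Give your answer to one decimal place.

Vt = flow × Ti = 1.1833 L/s × 0.39 s × 1000 mL/L = 461.49 mL.
R = (PIP − Pplat)/V̇ = (25.1 − 14.5) / 1.1833 = 10.6/1.1833 = 8.958 cmH2O·s/L.
C = Vt/(Pplat − PEEP) = 461.49 / (14.5 − 8) = 461.49/6.5 = 70.998 mL/cmH2O.
τ = R × C = 8.958 × 0.071 L/cmH2O = 0.636 s.
Fraction remaining = e^(−Te/τ) = e^(−1.32/0.636) = 0.1255; trapped volume = 461.49 × 0.1255 = 57.917 mL.
Additional alveolar pressure from trapping ≈ V_trapped / C = 57.917 / 70.998 = 0.8158 cmH2O.

0.8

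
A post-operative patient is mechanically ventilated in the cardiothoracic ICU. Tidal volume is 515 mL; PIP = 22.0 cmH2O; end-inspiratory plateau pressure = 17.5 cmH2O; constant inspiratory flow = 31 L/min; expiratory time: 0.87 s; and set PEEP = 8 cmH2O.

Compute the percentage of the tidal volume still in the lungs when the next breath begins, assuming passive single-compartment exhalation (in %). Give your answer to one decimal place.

15.8

Flow: 31 L/min ÷ 60 = 0.5167 L/s.
R = (PIP − Pplat)/V̇ = (22.0 − 17.5) / 0.5167 = 4.5/0.5167 = 8.709 cmH2O·s/L.
C = Vt/(Pplat − PEEP) = 515.0 / (17.5 − 8) = 515.0/9.5 = 54.211 mL/cmH2O.
τ = R × C = 8.709 × 0.05421 L/cmH2O = 0.4721 s.
Fraction remaining at end-expiration = e^(−Te/τ) = e^(−0.87/0.4721) = 0.1584 → 15.84%.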